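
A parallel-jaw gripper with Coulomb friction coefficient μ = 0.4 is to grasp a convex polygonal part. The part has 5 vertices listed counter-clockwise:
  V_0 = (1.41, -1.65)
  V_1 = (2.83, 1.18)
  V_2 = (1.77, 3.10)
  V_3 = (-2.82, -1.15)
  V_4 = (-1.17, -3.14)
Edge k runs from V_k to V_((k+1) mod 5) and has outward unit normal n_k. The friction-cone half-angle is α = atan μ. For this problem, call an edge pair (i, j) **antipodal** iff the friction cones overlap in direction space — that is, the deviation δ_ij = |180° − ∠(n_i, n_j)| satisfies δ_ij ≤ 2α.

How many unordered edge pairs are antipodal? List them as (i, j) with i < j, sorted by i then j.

α = atan 0.4 = 21.80°;  2α = 43.60°
n_0 = (+0.8938, -0.4485)
n_1 = (+0.8754, +0.4833)
n_2 = (-0.6794, +0.7338)
n_3 = (-0.7698, -0.6383)
n_4 = (+0.5001, -0.8660)
  (0,1): δ = 124.45°  ·
  (0,2): δ = 20.56°  ✓
  (0,3): δ = 66.31°  ·
  (0,4): δ = 146.65°  ·
  (1,2): δ = 76.10°  ·
  (1,3): δ = 10.76°  ✓
  (1,4): δ = 91.10°  ·
  (2,3): δ = 93.13°  ·
  (2,4): δ = 12.79°  ✓
  (3,4): δ = 99.66°  ·
antipodal pairs: 3

count = 3; pairs: (0,2), (1,3), (2,4)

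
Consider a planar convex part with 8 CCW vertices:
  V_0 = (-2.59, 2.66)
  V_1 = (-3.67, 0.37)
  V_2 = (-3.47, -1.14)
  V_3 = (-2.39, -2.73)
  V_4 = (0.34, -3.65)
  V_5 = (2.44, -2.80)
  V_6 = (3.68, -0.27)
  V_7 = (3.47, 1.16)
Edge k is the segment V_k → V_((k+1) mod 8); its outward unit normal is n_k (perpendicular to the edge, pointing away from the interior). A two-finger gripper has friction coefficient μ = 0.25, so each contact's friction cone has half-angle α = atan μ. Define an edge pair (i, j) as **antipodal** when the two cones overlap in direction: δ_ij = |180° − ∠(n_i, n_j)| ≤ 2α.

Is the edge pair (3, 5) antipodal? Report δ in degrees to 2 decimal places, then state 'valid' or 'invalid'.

α = atan 0.25 = 14.04°;  2α = 28.07°
edge 3: e_3 = (+2.73, -0.92);  n_3 = (-0.3194, -0.9476)
edge 5: e_5 = (+1.24, +2.53);  n_5 = (+0.8979, -0.4401)
∠(n_3, n_5) = 82.51°
δ = |180° − 82.51°| = 97.49°
97.49° > 2α = 28.07°  →  invalid

δ = 97.49°, invalid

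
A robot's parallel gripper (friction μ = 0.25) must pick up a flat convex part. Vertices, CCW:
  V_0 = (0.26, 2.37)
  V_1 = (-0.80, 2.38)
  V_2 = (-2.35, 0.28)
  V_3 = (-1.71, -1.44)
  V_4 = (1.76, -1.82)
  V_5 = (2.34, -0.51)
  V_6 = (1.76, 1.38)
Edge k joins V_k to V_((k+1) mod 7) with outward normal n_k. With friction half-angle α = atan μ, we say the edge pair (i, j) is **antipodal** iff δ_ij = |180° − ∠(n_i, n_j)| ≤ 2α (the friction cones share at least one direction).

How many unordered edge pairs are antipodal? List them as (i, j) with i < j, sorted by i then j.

count = 4; pairs: (0,3), (1,4), (2,5), (3,6)

α = atan 0.25 = 14.04°;  2α = 28.07°
n_0 = (+0.0094, +1.0000)
n_1 = (-0.8046, +0.5939)
n_2 = (-0.9372, -0.3487)
n_3 = (-0.1089, -0.9941)
n_4 = (+0.9144, -0.4048)
n_5 = (+0.9560, +0.2934)
n_6 = (+0.5508, +0.8346)
  (0,1): δ = 125.89°  ·
  (0,2): δ = 69.05°  ·
  (0,3): δ = 5.71°  ✓
  (0,4): δ = 66.66°  ·
  (0,5): δ = 107.60°  ·
  (0,6): δ = 147.12°  ·
  (1,2): δ = 123.16°  ·
  (1,3): δ = 59.82°  ·
  (1,4): δ = 12.55°  ✓
  (1,5): δ = 53.49°  ·
  (1,6): δ = 93.01°  ·
  (2,3): δ = 116.66°  ·
  (2,4): δ = 44.29°  ·
  (2,5): δ = 3.35°  ✓
  (2,6): δ = 36.17°  ·
  (3,4): δ = 107.63°  ·
  (3,5): δ = 66.69°  ·
  (3,6): δ = 27.18°  ✓
  (4,5): δ = 139.06°  ·
  (4,6): δ = 99.54°  ·
  (5,6): δ = 140.48°  ·
antipodal pairs: 4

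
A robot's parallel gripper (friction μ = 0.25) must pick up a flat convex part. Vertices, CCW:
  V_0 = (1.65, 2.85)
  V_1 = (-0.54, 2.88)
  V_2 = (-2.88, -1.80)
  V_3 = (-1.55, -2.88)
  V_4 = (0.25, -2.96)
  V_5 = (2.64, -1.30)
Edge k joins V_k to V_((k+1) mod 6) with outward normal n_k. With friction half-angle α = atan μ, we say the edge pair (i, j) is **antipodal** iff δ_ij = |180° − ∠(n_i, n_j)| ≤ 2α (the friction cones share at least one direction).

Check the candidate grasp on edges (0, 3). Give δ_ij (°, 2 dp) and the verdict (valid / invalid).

α = atan 0.25 = 14.04°;  2α = 28.07°
edge 0: e_0 = (-2.19, +0.03);  n_0 = (+0.0137, +0.9999)
edge 3: e_3 = (+1.80, -0.08);  n_3 = (-0.0444, -0.9990)
∠(n_0, n_3) = 178.24°
δ = |180° − 178.24°| = 1.76°
1.76° ≤ 2α = 28.07°  →  valid

δ = 1.76°, valid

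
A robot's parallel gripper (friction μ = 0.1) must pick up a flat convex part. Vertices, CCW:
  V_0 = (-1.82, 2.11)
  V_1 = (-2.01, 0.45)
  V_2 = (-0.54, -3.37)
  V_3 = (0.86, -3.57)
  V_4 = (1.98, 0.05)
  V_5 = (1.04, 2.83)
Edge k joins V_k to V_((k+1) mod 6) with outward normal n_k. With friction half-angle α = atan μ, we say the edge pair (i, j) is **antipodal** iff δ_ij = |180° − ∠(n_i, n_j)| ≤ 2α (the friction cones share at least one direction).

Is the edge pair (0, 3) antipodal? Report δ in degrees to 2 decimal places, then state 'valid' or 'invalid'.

δ = 10.66°, valid

α = atan 0.1 = 5.71°;  2α = 11.42°
edge 0: e_0 = (-0.19, -1.66);  n_0 = (-0.9935, +0.1137)
edge 3: e_3 = (+1.12, +3.62);  n_3 = (+0.9553, -0.2956)
∠(n_0, n_3) = 169.34°
δ = |180° − 169.34°| = 10.66°
10.66° ≤ 2α = 11.42°  →  valid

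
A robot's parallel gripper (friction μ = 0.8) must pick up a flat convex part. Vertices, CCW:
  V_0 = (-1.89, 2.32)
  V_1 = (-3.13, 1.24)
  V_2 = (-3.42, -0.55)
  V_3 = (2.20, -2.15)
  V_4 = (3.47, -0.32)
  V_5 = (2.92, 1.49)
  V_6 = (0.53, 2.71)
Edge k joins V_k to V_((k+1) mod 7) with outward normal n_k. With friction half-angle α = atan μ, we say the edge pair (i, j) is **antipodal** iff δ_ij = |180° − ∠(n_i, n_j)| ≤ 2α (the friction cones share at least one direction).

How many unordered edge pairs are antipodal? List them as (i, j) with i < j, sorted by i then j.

α = atan 0.8 = 38.66°;  2α = 77.32°
n_0 = (-0.6568, +0.7541)
n_1 = (-0.9871, +0.1599)
n_2 = (-0.2738, -0.9618)
n_3 = (+0.8215, -0.5701)
n_4 = (+0.9568, +0.2907)
n_5 = (+0.4547, +0.8907)
n_6 = (-0.1591, +0.9873)
  (0,1): δ = 140.26°  ·
  (0,2): δ = 56.95°  ✓
  (0,3): δ = 14.18°  ✓
  (0,4): δ = 65.85°  ✓
  (0,5): δ = 111.90°  ·
  (0,6): δ = 148.10°  ·
  (1,2): δ = 96.69°  ·
  (1,3): δ = 25.56°  ✓
  (1,4): δ = 26.10°  ✓
  (1,5): δ = 72.16°  ✓
  (1,6): δ = 108.36°  ·
  (2,3): δ = 108.87°  ·
  (2,4): δ = 57.21°  ✓
  (2,5): δ = 11.15°  ✓
  (2,6): δ = 25.05°  ✓
  (3,4): δ = 128.34°  ·
  (3,5): δ = 82.28°  ·
  (3,6): δ = 46.08°  ✓
  (4,5): δ = 133.94°  ·
  (4,6): δ = 97.75°  ·
  (5,6): δ = 143.80°  ·
antipodal pairs: 10

count = 10; pairs: (0,2), (0,3), (0,4), (1,3), (1,4), (1,5), (2,4), (2,5), (2,6), (3,6)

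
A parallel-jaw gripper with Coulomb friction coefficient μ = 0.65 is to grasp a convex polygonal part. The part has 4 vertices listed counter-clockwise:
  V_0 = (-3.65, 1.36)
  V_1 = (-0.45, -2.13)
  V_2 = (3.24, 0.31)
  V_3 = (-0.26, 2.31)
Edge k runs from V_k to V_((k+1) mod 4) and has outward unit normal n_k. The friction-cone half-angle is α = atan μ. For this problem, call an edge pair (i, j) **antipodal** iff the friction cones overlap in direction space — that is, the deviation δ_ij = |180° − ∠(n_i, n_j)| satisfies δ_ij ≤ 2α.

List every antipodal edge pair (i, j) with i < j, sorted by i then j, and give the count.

count = 4; pairs: (0,2), (0,3), (1,2), (1,3)

α = atan 0.65 = 33.02°;  2α = 66.05°
n_0 = (-0.7371, -0.6758)
n_1 = (+0.5516, -0.8341)
n_2 = (+0.4961, +0.8682)
n_3 = (-0.2698, +0.9629)
  (0,1): δ = 99.04°  ·
  (0,2): δ = 17.74°  ✓
  (0,3): δ = 63.14°  ✓
  (1,2): δ = 63.22°  ✓
  (1,3): δ = 17.82°  ✓
  (2,3): δ = 134.60°  ·
antipodal pairs: 4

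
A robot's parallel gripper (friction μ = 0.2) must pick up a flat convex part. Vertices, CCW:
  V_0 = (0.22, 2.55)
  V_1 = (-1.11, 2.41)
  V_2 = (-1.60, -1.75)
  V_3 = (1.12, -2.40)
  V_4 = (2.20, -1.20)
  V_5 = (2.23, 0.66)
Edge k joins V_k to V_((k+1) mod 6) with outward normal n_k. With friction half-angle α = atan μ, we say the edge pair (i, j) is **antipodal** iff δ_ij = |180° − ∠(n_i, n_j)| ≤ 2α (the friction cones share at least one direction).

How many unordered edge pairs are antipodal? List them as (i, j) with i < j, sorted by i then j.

α = atan 0.2 = 11.31°;  2α = 22.62°
n_0 = (-0.1047, +0.9945)
n_1 = (-0.9931, +0.1170)
n_2 = (-0.2324, -0.9726)
n_3 = (+0.7433, -0.6690)
n_4 = (+0.9999, -0.0161)
n_5 = (+0.6850, +0.7285)
  (0,1): δ = 102.73°  ·
  (0,2): δ = 19.45°  ✓
  (0,3): δ = 42.00°  ·
  (0,4): δ = 83.07°  ·
  (0,5): δ = 130.75°  ·
  (1,2): δ = 96.72°  ·
  (1,3): δ = 35.27°  ·
  (1,4): δ = 5.79°  ✓
  (1,5): δ = 53.48°  ·
  (2,3): δ = 118.55°  ·
  (2,4): δ = 77.48°  ·
  (2,5): δ = 29.80°  ·
  (3,4): δ = 138.94°  ·
  (3,5): δ = 91.25°  ·
  (4,5): δ = 132.31°  ·
antipodal pairs: 2

count = 2; pairs: (0,2), (1,4)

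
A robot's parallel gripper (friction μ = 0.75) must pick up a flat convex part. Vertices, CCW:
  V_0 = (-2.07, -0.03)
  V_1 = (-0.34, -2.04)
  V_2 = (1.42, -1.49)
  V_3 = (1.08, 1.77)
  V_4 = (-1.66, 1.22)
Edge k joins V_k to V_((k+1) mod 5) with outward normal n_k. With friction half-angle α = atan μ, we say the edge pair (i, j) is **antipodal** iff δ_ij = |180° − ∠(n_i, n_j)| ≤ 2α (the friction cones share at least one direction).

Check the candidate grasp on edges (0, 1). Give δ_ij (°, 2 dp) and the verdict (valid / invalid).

α = atan 0.75 = 36.87°;  2α = 73.74°
edge 0: e_0 = (+1.73, -2.01);  n_0 = (-0.7579, -0.6523)
edge 1: e_1 = (+1.76, +0.55);  n_1 = (+0.2983, -0.9545)
∠(n_0, n_1) = 66.64°
δ = |180° − 66.64°| = 113.36°
113.36° > 2α = 73.74°  →  invalid

δ = 113.36°, invalid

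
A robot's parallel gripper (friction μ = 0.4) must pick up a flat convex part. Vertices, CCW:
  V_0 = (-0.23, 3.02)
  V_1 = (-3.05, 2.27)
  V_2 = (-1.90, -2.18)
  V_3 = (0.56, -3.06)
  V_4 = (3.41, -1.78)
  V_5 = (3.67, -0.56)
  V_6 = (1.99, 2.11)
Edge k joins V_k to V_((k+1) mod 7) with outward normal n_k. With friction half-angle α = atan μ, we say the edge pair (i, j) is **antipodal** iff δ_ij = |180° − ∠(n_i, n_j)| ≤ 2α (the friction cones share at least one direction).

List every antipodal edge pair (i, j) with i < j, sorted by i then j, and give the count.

count = 6; pairs: (0,2), (0,3), (1,4), (1,5), (2,5), (2,6)

α = atan 0.4 = 21.80°;  2α = 43.60°
n_0 = (-0.2570, +0.9664)
n_1 = (-0.9682, -0.2502)
n_2 = (-0.3368, -0.9416)
n_3 = (+0.4097, -0.9122)
n_4 = (+0.9780, -0.2084)
n_5 = (+0.8464, +0.5326)
n_6 = (+0.3793, +0.9253)
  (0,1): δ = 90.40°  ·
  (0,2): δ = 34.58°  ✓
  (0,3): δ = 9.29°  ✓
  (0,4): δ = 63.08°  ·
  (0,5): δ = 107.29°  ·
  (0,6): δ = 142.82°  ·
  (1,2): δ = 124.17°  ·
  (1,3): δ = 80.30°  ·
  (1,4): δ = 26.52°  ✓
  (1,5): δ = 17.69°  ✓
  (1,6): δ = 53.22°  ·
  (2,3): δ = 136.13°  ·
  (2,4): δ = 82.35°  ·
  (2,5): δ = 38.14°  ✓
  (2,6): δ = 2.61°  ✓
  (3,4): δ = 126.22°  ·
  (3,5): δ = 82.01°  ·
  (3,6): δ = 46.48°  ·
  (4,5): δ = 135.79°  ·
  (4,6): δ = 100.26°  ·
  (5,6): δ = 144.47°  ·
antipodal pairs: 6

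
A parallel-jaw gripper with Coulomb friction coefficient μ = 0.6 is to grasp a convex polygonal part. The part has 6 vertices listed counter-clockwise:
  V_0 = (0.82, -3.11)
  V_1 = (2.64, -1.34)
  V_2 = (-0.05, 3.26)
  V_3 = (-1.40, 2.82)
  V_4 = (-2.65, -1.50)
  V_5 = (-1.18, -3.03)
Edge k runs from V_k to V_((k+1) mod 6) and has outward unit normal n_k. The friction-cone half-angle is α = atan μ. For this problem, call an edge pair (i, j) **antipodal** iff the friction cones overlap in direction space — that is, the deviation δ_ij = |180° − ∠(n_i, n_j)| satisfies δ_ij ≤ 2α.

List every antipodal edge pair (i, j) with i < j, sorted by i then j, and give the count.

count = 6; pairs: (0,2), (0,3), (1,3), (1,4), (1,5), (2,5)

α = atan 0.6 = 30.96°;  2α = 61.93°
n_0 = (+0.6972, -0.7169)
n_1 = (+0.8632, +0.5048)
n_2 = (-0.3099, +0.9508)
n_3 = (-0.9606, +0.2780)
n_4 = (-0.7211, -0.6928)
n_5 = (-0.0400, -0.9992)
  (0,1): δ = 103.88°  ·
  (0,2): δ = 26.15°  ✓
  (0,3): δ = 29.66°  ✓
  (0,4): δ = 89.65°  ·
  (0,5): δ = 133.51°  ·
  (1,2): δ = 102.27°  ·
  (1,3): δ = 46.46°  ✓
  (1,4): δ = 13.54°  ✓
  (1,5): δ = 57.39°  ✓
  (2,3): δ = 124.19°  ·
  (2,4): δ = 64.20°  ·
  (2,5): δ = 20.34°  ✓
  (3,4): δ = 120.01°  ·
  (3,5): δ = 76.15°  ·
  (4,5): δ = 136.14°  ·
antipodal pairs: 6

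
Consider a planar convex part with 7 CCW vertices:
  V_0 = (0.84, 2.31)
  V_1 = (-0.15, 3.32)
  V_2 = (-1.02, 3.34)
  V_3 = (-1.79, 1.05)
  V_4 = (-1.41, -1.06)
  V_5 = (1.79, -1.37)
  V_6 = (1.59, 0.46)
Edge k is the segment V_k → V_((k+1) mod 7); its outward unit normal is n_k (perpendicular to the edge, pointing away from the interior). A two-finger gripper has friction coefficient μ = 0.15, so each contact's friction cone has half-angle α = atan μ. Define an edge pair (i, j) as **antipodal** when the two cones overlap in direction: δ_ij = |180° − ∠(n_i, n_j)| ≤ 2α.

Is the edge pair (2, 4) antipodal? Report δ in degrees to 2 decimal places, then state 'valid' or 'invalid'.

α = atan 0.15 = 8.53°;  2α = 17.06°
edge 2: e_2 = (-0.77, -2.29);  n_2 = (-0.9479, +0.3187)
edge 4: e_4 = (+3.20, -0.31);  n_4 = (-0.0964, -0.9953)
∠(n_2, n_4) = 103.05°
δ = |180° − 103.05°| = 76.95°
76.95° > 2α = 17.06°  →  invalid

δ = 76.95°, invalid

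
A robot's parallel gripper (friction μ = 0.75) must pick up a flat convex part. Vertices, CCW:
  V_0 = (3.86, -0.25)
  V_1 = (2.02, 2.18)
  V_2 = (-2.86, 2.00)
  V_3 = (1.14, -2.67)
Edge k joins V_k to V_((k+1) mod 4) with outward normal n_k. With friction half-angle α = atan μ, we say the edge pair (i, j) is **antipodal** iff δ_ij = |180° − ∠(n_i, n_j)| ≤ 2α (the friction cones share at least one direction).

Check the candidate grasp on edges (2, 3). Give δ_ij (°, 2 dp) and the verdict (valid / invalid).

δ = 88.92°, invalid

α = atan 0.75 = 36.87°;  2α = 73.74°
edge 2: e_2 = (+4.00, -4.67);  n_2 = (-0.7595, -0.6505)
edge 3: e_3 = (+2.72, +2.42);  n_3 = (+0.6647, -0.7471)
∠(n_2, n_3) = 91.08°
δ = |180° − 91.08°| = 88.92°
88.92° > 2α = 73.74°  →  invalid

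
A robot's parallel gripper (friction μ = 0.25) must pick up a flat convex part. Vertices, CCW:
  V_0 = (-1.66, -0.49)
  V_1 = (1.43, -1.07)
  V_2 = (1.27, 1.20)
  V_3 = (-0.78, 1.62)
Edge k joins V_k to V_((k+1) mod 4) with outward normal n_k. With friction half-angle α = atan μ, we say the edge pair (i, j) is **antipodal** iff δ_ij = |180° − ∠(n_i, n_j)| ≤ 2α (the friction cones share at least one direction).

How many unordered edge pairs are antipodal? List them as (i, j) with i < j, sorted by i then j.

α = atan 0.25 = 14.04°;  2α = 28.07°
n_0 = (-0.1845, -0.9828)
n_1 = (+0.9975, +0.0703)
n_2 = (+0.2007, +0.9797)
n_3 = (-0.9229, +0.3849)
  (0,1): δ = 75.34°  ·
  (0,2): δ = 0.95°  ✓
  (0,3): δ = 77.99°  ·
  (1,2): δ = 105.61°  ·
  (1,3): δ = 26.67°  ✓
  (2,3): δ = 101.06°  ·
antipodal pairs: 2

count = 2; pairs: (0,2), (1,3)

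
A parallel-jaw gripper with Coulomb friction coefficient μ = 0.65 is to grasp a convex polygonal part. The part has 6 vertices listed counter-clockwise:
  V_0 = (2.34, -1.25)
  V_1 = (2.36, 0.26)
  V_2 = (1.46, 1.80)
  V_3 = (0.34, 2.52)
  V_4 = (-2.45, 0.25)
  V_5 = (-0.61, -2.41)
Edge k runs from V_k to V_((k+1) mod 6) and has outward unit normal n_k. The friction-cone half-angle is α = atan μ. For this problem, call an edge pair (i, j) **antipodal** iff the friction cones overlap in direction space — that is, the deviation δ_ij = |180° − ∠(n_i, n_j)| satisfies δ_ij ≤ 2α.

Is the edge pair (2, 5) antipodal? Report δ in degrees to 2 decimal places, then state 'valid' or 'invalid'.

δ = 54.20°, valid

α = atan 0.65 = 33.02°;  2α = 66.05°
edge 2: e_2 = (-1.12, +0.72);  n_2 = (+0.5408, +0.8412)
edge 5: e_5 = (+2.95, +1.16);  n_5 = (+0.3659, -0.9306)
∠(n_2, n_5) = 125.80°
δ = |180° − 125.80°| = 54.20°
54.20° ≤ 2α = 66.05°  →  valid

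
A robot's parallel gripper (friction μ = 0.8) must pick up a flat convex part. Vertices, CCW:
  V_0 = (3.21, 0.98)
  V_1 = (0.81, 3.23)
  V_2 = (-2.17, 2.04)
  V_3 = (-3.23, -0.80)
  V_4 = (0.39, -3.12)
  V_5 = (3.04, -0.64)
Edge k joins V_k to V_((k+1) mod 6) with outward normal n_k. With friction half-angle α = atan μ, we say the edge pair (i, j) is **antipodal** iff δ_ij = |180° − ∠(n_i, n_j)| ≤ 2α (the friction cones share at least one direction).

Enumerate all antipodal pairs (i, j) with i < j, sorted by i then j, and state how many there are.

α = atan 0.8 = 38.66°;  2α = 77.32°
n_0 = (+0.6839, +0.7295)
n_1 = (-0.3709, +0.9287)
n_2 = (-0.9369, +0.3497)
n_3 = (-0.5396, -0.8419)
n_4 = (+0.6833, -0.7301)
n_5 = (+0.9945, -0.1044)
  (0,1): δ = 115.08°  ·
  (0,2): δ = 67.32°  ✓
  (0,3): δ = 10.50°  ✓
  (0,4): δ = 86.25°  ·
  (0,5): δ = 127.16°  ·
  (1,2): δ = 132.24°  ·
  (1,3): δ = 54.42°  ✓
  (1,4): δ = 21.33°  ✓
  (1,5): δ = 62.24°  ✓
  (2,3): δ = 102.19°  ·
  (2,4): δ = 26.43°  ✓
  (2,5): δ = 14.48°  ✓
  (3,4): δ = 104.24°  ·
  (3,5): δ = 63.34°  ✓
  (4,5): δ = 139.09°  ·
antipodal pairs: 8

count = 8; pairs: (0,2), (0,3), (1,3), (1,4), (1,5), (2,4), (2,5), (3,5)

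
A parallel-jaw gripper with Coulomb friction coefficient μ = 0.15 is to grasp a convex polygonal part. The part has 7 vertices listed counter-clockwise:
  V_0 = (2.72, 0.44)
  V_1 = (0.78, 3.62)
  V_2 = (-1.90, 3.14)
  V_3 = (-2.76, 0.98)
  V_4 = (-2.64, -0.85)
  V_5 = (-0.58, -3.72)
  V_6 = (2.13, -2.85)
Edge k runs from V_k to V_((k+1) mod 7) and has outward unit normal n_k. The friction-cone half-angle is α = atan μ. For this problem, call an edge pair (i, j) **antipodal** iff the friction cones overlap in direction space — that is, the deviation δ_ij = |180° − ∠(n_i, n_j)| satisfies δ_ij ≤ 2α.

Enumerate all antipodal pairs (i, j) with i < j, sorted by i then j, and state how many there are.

α = atan 0.15 = 8.53°;  2α = 17.06°
n_0 = (+0.8537, +0.5208)
n_1 = (-0.1763, +0.9843)
n_2 = (-0.9291, +0.3699)
n_3 = (-0.9979, -0.0654)
n_4 = (-0.8124, -0.5831)
n_5 = (+0.3057, -0.9521)
n_6 = (+0.9843, -0.1765)
  (0,1): δ = 111.23°  ·
  (0,2): δ = 53.10°  ·
  (0,3): δ = 27.63°  ·
  (0,4): δ = 4.28°  ✓
  (0,5): δ = 76.41°  ·
  (0,6): δ = 138.45°  ·
  (1,2): δ = 121.86°  ·
  (1,3): δ = 96.40°  ·
  (1,4): δ = 64.48°  ·
  (1,5): δ = 7.64°  ✓
  (1,6): δ = 69.68°  ·
  (2,3): δ = 154.54°  ·
  (2,4): δ = 122.62°  ·
  (2,5): δ = 50.49°  ·
  (2,6): δ = 11.54°  ✓
  (3,4): δ = 148.08°  ·
  (3,5): δ = 75.95°  ·
  (3,6): δ = 13.92°  ✓
  (4,5): δ = 107.87°  ·
  (4,6): δ = 45.84°  ·
  (5,6): δ = 117.97°  ·
antipodal pairs: 4

count = 4; pairs: (0,4), (1,5), (2,6), (3,6)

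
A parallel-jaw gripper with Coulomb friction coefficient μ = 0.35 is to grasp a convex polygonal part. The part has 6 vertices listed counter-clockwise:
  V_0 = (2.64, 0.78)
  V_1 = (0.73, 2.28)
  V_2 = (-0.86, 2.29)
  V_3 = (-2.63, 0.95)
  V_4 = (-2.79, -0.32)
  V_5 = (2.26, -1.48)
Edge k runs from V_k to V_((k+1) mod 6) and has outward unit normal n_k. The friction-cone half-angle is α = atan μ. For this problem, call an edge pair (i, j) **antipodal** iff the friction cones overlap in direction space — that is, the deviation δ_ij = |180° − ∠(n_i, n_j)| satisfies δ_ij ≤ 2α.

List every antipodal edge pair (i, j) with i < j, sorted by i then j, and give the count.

count = 3; pairs: (0,4), (1,4), (3,5)

α = atan 0.35 = 19.29°;  2α = 38.58°
n_0 = (+0.6176, +0.7865)
n_1 = (+0.0063, +1.0000)
n_2 = (-0.6036, +0.7973)
n_3 = (-0.9922, +0.1250)
n_4 = (-0.2239, -0.9746)
n_5 = (+0.9862, -0.1658)
  (0,1): δ = 142.22°  ·
  (0,2): δ = 104.73°  ·
  (0,3): δ = 59.04°  ·
  (0,4): δ = 25.21°  ✓
  (0,5): δ = 118.60°  ·
  (1,2): δ = 142.51°  ·
  (1,3): δ = 96.82°  ·
  (1,4): δ = 12.58°  ✓
  (1,5): δ = 80.82°  ·
  (2,3): δ = 134.31°  ·
  (2,4): δ = 50.06°  ·
  (2,5): δ = 43.33°  ·
  (3,4): δ = 95.76°  ·
  (3,5): δ = 2.36°  ✓
  (4,5): δ = 86.61°  ·
antipodal pairs: 3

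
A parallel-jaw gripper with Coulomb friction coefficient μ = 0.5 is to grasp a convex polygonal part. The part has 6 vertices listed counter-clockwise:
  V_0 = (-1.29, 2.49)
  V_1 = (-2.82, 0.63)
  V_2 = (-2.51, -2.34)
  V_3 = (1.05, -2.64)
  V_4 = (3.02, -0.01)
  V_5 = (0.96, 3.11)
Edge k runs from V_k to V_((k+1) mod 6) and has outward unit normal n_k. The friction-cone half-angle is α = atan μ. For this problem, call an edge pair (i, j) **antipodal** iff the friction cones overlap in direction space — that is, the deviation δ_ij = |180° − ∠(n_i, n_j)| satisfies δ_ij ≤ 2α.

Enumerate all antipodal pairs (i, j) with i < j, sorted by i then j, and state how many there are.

count = 6; pairs: (0,3), (1,3), (1,4), (2,4), (2,5), (3,5)

α = atan 0.5 = 26.57°;  2α = 53.13°
n_0 = (-0.7723, +0.6353)
n_1 = (-0.9946, -0.1038)
n_2 = (-0.0840, -0.9965)
n_3 = (+0.8004, -0.5995)
n_4 = (+0.8345, +0.5510)
n_5 = (-0.2657, +0.9641)
  (0,1): δ = 134.60°  ·
  (0,2): δ = 55.38°  ·
  (0,3): δ = 2.61°  ✓
  (0,4): δ = 72.88°  ·
  (0,5): δ = 144.85°  ·
  (1,2): δ = 100.78°  ·
  (1,3): δ = 42.79°  ✓
  (1,4): δ = 27.48°  ✓
  (1,5): δ = 99.45°  ·
  (2,3): δ = 122.02°  ·
  (2,4): δ = 51.75°  ✓
  (2,5): δ = 20.22°  ✓
  (3,4): δ = 109.73°  ·
  (3,5): δ = 37.76°  ✓
  (4,5): δ = 108.03°  ·
antipodal pairs: 6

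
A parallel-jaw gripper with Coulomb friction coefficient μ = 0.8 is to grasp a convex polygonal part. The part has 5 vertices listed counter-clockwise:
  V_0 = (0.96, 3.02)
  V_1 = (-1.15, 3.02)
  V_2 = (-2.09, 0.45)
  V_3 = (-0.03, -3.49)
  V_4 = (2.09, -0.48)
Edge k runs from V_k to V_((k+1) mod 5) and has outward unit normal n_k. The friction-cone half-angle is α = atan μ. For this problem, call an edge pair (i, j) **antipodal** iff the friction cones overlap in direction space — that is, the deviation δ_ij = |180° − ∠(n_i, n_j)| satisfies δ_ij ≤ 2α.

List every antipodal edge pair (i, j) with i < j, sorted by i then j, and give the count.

count = 6; pairs: (0,2), (0,3), (1,3), (1,4), (2,3), (2,4)

α = atan 0.8 = 38.66°;  2α = 77.32°
n_0 = (+0.0000, +1.0000)
n_1 = (-0.9392, +0.3435)
n_2 = (-0.8862, -0.4633)
n_3 = (+0.8176, -0.5758)
n_4 = (+0.9516, +0.3072)
  (0,1): δ = 110.09°  ·
  (0,2): δ = 62.40°  ✓
  (0,3): δ = 54.84°  ✓
  (0,4): δ = 107.89°  ·
  (1,2): δ = 132.31°  ·
  (1,3): δ = 15.07°  ✓
  (1,4): δ = 37.98°  ✓
  (2,3): δ = 62.76°  ✓
  (2,4): δ = 9.71°  ✓
  (3,4): δ = 126.95°  ·
antipodal pairs: 6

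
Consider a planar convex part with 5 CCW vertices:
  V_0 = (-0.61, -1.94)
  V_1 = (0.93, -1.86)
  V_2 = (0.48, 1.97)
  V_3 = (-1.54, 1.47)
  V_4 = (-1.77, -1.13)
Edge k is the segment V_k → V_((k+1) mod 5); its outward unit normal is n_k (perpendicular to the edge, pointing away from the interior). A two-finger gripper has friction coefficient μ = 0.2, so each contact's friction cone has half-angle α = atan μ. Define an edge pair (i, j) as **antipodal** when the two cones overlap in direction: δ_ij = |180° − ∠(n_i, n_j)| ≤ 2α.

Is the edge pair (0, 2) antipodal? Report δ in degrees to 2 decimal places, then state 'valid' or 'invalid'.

α = atan 0.2 = 11.31°;  2α = 22.62°
edge 0: e_0 = (+1.54, +0.08);  n_0 = (+0.0519, -0.9987)
edge 2: e_2 = (-2.02, -0.50);  n_2 = (-0.2403, +0.9707)
∠(n_0, n_2) = 169.07°
δ = |180° − 169.07°| = 10.93°
10.93° ≤ 2α = 22.62°  →  valid

δ = 10.93°, valid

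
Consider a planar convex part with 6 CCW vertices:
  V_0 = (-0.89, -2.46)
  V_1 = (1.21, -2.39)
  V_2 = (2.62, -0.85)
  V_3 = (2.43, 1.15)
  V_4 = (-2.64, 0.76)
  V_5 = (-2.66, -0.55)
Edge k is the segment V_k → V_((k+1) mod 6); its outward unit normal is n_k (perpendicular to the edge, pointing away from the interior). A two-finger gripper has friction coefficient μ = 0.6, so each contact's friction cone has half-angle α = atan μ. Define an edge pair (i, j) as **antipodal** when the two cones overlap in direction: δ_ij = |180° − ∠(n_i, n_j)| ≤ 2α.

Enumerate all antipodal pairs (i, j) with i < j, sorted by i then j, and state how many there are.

count = 6; pairs: (0,3), (1,3), (1,4), (2,4), (2,5), (3,5)

α = atan 0.6 = 30.96°;  2α = 61.93°
n_0 = (+0.0333, -0.9994)
n_1 = (+0.7376, -0.6753)
n_2 = (+0.9955, +0.0946)
n_3 = (-0.0767, +0.9971)
n_4 = (-0.9999, +0.0153)
n_5 = (-0.7335, -0.6797)
  (0,1): δ = 134.39°  ·
  (0,2): δ = 86.48°  ·
  (0,3): δ = 2.49°  ✓
  (0,4): δ = 87.22°  ·
  (0,5): δ = 130.91°  ·
  (1,2): δ = 132.10°  ·
  (1,3): δ = 43.12°  ✓
  (1,4): δ = 41.60°  ✓
  (1,5): δ = 85.30°  ·
  (2,3): δ = 91.03°  ·
  (2,4): δ = 6.30°  ✓
  (2,5): δ = 37.39°  ✓
  (3,4): δ = 95.27°  ·
  (3,5): δ = 51.58°  ✓
  (4,5): δ = 136.30°  ·
antipodal pairs: 6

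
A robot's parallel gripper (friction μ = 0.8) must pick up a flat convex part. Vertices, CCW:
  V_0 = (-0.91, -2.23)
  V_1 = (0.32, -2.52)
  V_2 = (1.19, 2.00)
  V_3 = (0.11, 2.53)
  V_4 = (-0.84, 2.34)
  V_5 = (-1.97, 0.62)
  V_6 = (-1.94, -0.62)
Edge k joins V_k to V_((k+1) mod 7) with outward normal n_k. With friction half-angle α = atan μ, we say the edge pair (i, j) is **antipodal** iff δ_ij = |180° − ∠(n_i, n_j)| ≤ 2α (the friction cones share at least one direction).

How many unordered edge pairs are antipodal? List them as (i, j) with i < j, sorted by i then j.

count = 10; pairs: (0,2), (0,3), (0,4), (1,3), (1,4), (1,5), (1,6), (2,5), (2,6), (3,6)

α = atan 0.8 = 38.66°;  2α = 77.32°
n_0 = (-0.2295, -0.9733)
n_1 = (+0.9820, -0.1890)
n_2 = (+0.4406, +0.8977)
n_3 = (-0.1961, +0.9806)
n_4 = (-0.8358, +0.5491)
n_5 = (-0.9997, -0.0242)
n_6 = (-0.8424, -0.5389)
  (0,1): δ = 87.63°  ·
  (0,2): δ = 12.87°  ✓
  (0,3): δ = 24.58°  ✓
  (0,4): δ = 69.96°  ✓
  (0,5): δ = 104.65°  ·
  (0,6): δ = 135.88°  ·
  (1,2): δ = 105.24°  ·
  (1,3): δ = 67.80°  ✓
  (1,4): δ = 22.41°  ✓
  (1,5): δ = 12.28°  ✓
  (1,6): δ = 43.50°  ✓
  (2,3): δ = 142.55°  ·
  (2,4): δ = 97.16°  ·
  (2,5): δ = 62.48°  ✓
  (2,6): δ = 31.25°  ✓
  (3,4): δ = 134.61°  ·
  (3,5): δ = 99.92°  ·
  (3,6): δ = 68.70°  ✓
  (4,5): δ = 145.31°  ·
  (4,6): δ = 114.09°  ·
  (5,6): δ = 148.78°  ·
antipodal pairs: 10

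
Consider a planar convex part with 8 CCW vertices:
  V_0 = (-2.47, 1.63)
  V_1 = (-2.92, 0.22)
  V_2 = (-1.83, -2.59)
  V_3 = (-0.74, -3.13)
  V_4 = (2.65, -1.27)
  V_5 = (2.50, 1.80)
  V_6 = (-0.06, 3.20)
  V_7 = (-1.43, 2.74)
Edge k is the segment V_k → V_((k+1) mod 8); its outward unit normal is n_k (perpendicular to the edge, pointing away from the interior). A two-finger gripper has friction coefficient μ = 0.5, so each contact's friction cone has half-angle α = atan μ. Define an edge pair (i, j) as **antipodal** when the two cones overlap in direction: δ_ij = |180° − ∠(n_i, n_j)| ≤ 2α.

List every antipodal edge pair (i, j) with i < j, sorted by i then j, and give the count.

α = atan 0.5 = 26.57°;  2α = 53.13°
n_0 = (-0.9527, +0.3040)
n_1 = (-0.9323, -0.3616)
n_2 = (-0.4439, -0.8961)
n_3 = (+0.4810, -0.8767)
n_4 = (+0.9988, +0.0488)
n_5 = (+0.4798, +0.8774)
n_6 = (-0.3183, +0.9480)
n_7 = (-0.7297, +0.6837)
  (0,1): δ = 141.10°  ·
  (0,2): δ = 98.65°  ·
  (0,3): δ = 43.55°  ✓
  (0,4): δ = 20.50°  ✓
  (0,5): δ = 79.03°  ·
  (0,6): δ = 126.26°  ·
  (0,7): δ = 154.57°  ·
  (1,2): δ = 137.56°  ·
  (1,3): δ = 82.45°  ·
  (1,4): δ = 18.40°  ✓
  (1,5): δ = 40.13°  ✓
  (1,6): δ = 87.36°  ·
  (1,7): δ = 115.66°  ·
  (2,3): δ = 124.89°  ·
  (2,4): δ = 60.85°  ·
  (2,5): δ = 2.32°  ✓
  (2,6): δ = 44.91°  ✓
  (2,7): δ = 73.22°  ·
  (3,4): δ = 115.96°  ·
  (3,5): δ = 57.43°  ·
  (3,6): δ = 10.19°  ✓
  (3,7): δ = 18.11°  ✓
  (4,5): δ = 121.47°  ·
  (4,6): δ = 74.24°  ·
  (4,7): δ = 45.93°  ✓
  (5,6): δ = 132.77°  ·
  (5,7): δ = 104.46°  ·
  (6,7): δ = 151.70°  ·
antipodal pairs: 9

count = 9; pairs: (0,3), (0,4), (1,4), (1,5), (2,5), (2,6), (3,6), (3,7), (4,7)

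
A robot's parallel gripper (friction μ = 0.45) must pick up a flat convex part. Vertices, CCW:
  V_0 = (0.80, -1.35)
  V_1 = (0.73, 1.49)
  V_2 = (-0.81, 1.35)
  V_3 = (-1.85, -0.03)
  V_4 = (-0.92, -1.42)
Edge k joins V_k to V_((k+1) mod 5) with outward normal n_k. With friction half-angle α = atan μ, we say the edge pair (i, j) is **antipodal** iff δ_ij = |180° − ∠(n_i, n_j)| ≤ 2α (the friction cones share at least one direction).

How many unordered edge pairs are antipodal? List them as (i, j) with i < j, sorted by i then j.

count = 3; pairs: (0,2), (0,3), (1,4)

α = atan 0.45 = 24.23°;  2α = 48.46°
n_0 = (+0.9997, +0.0246)
n_1 = (-0.0905, +0.9959)
n_2 = (-0.7986, +0.6019)
n_3 = (-0.8311, -0.5561)
n_4 = (+0.0407, -0.9992)
  (0,1): δ = 86.22°  ·
  (0,2): δ = 38.41°  ✓
  (0,3): δ = 32.37°  ✓
  (0,4): δ = 90.92°  ·
  (1,2): δ = 132.20°  ·
  (1,3): δ = 61.41°  ·
  (1,4): δ = 2.86°  ✓
  (2,3): δ = 109.21°  ·
  (2,4): δ = 50.67°  ·
  (3,4): δ = 121.45°  ·
antipodal pairs: 3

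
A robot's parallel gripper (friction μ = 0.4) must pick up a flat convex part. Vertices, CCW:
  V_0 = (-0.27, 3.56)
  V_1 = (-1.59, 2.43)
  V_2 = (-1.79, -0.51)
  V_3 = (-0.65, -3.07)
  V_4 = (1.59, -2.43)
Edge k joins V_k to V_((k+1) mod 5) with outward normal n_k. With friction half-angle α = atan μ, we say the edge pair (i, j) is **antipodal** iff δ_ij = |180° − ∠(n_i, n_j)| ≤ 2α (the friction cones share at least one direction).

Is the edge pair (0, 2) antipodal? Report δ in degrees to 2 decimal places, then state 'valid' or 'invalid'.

δ = 106.56°, invalid

α = atan 0.4 = 21.80°;  2α = 43.60°
edge 0: e_0 = (-1.32, -1.13);  n_0 = (-0.6503, +0.7597)
edge 2: e_2 = (+1.14, -2.56);  n_2 = (-0.9135, -0.4068)
∠(n_0, n_2) = 73.44°
δ = |180° − 73.44°| = 106.56°
106.56° > 2α = 43.60°  →  invalid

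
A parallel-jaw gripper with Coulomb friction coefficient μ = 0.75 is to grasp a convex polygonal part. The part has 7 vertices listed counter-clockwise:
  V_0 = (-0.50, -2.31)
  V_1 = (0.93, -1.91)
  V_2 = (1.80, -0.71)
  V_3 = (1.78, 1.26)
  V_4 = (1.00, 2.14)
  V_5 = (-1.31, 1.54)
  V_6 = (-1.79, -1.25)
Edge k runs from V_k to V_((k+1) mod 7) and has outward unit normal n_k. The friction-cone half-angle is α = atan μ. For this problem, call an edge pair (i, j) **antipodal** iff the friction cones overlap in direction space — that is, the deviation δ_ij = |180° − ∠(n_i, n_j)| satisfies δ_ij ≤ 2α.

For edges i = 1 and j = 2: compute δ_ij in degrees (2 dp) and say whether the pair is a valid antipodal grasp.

α = atan 0.75 = 36.87°;  2α = 73.74°
edge 1: e_1 = (+0.87, +1.20);  n_1 = (+0.8096, -0.5870)
edge 2: e_2 = (-0.02, +1.97);  n_2 = (+0.9999, +0.0102)
∠(n_1, n_2) = 36.52°
δ = |180° − 36.52°| = 143.48°
143.48° > 2α = 73.74°  →  invalid

δ = 143.48°, invalid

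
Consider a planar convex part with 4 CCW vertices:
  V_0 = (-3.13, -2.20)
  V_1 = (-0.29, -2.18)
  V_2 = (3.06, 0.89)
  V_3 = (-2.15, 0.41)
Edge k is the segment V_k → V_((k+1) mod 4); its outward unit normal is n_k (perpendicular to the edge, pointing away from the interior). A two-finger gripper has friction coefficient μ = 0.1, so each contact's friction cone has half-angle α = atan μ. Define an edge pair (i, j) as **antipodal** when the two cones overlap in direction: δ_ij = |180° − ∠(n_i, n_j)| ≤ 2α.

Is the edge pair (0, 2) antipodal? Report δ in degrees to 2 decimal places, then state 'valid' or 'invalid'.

δ = 4.86°, valid

α = atan 0.1 = 5.71°;  2α = 11.42°
edge 0: e_0 = (+2.84, +0.02);  n_0 = (+0.0070, -1.0000)
edge 2: e_2 = (-5.21, -0.48);  n_2 = (-0.0917, +0.9958)
∠(n_0, n_2) = 175.14°
δ = |180° − 175.14°| = 4.86°
4.86° ≤ 2α = 11.42°  →  valid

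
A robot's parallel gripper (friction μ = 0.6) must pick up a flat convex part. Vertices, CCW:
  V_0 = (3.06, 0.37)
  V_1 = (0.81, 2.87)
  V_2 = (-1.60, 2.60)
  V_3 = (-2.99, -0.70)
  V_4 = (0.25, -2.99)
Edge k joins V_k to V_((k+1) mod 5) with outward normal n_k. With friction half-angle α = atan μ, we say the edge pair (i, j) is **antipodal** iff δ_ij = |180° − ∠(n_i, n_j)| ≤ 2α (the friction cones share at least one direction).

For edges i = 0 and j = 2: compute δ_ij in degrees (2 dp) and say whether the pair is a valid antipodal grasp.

δ = 64.83°, invalid

α = atan 0.6 = 30.96°;  2α = 61.93°
edge 0: e_0 = (-2.25, +2.50);  n_0 = (+0.7433, +0.6690)
edge 2: e_2 = (-1.39, -3.30);  n_2 = (-0.9216, +0.3882)
∠(n_0, n_2) = 115.17°
δ = |180° − 115.17°| = 64.83°
64.83° > 2α = 61.93°  →  invalid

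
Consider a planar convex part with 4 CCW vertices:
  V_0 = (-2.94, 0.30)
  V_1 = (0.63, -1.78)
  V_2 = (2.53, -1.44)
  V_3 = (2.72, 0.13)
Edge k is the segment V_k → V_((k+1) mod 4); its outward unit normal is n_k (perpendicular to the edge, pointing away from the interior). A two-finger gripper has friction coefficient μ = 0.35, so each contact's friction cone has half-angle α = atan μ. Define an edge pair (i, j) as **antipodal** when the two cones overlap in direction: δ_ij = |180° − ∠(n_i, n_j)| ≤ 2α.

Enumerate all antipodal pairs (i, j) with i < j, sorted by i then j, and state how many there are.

α = atan 0.35 = 19.29°;  2α = 38.58°
n_0 = (-0.5034, -0.8640)
n_1 = (+0.1761, -0.9844)
n_2 = (+0.9928, -0.1201)
n_3 = (+0.0300, +0.9995)
  (0,1): δ = 139.63°  ·
  (0,2): δ = 66.67°  ·
  (0,3): δ = 28.51°  ✓
  (1,2): δ = 107.05°  ·
  (1,3): δ = 11.87°  ✓
  (2,3): δ = 84.82°  ·
antipodal pairs: 2

count = 2; pairs: (0,3), (1,3)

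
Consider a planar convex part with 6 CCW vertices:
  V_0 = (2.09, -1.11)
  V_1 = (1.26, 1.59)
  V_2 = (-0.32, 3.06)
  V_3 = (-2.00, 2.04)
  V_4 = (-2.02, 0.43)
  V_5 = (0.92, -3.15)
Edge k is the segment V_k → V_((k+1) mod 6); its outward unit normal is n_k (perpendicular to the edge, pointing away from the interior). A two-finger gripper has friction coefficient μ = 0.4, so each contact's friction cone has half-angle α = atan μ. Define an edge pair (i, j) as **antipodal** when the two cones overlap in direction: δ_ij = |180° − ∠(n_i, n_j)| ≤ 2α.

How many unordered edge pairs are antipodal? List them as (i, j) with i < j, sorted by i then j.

count = 5; pairs: (0,3), (0,4), (1,4), (2,5), (3,5)

α = atan 0.4 = 21.80°;  2α = 43.60°
n_0 = (+0.9559, +0.2938)
n_1 = (+0.6812, +0.7321)
n_2 = (-0.5190, +0.8548)
n_3 = (-0.9999, +0.0124)
n_4 = (-0.7728, -0.6346)
n_5 = (+0.8675, -0.4975)
  (0,1): δ = 150.02°  ·
  (0,2): δ = 75.82°  ·
  (0,3): δ = 17.80°  ✓
  (0,4): δ = 22.31°  ✓
  (0,5): δ = 133.08°  ·
  (1,2): δ = 105.80°  ·
  (1,3): δ = 47.78°  ·
  (1,4): δ = 7.67°  ✓
  (1,5): δ = 103.10°  ·
  (2,3): δ = 121.98°  ·
  (2,4): δ = 81.87°  ·
  (2,5): δ = 28.90°  ✓
  (3,4): δ = 139.89°  ·
  (3,5): δ = 29.12°  ✓
  (4,5): δ = 69.23°  ·
antipodal pairs: 5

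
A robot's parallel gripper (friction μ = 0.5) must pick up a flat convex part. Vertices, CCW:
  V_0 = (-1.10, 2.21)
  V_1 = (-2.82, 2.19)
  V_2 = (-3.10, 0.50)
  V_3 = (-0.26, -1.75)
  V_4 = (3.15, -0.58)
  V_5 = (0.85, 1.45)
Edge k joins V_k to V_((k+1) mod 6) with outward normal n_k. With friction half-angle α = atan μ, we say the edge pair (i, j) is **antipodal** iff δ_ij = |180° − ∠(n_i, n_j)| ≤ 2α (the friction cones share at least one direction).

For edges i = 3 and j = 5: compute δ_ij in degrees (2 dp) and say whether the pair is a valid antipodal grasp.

α = atan 0.5 = 26.57°;  2α = 53.13°
edge 3: e_3 = (+3.41, +1.17);  n_3 = (+0.3245, -0.9459)
edge 5: e_5 = (-1.95, +0.76);  n_5 = (+0.3631, +0.9317)
∠(n_3, n_5) = 139.77°
δ = |180° − 139.77°| = 40.23°
40.23° ≤ 2α = 53.13°  →  valid

δ = 40.23°, valid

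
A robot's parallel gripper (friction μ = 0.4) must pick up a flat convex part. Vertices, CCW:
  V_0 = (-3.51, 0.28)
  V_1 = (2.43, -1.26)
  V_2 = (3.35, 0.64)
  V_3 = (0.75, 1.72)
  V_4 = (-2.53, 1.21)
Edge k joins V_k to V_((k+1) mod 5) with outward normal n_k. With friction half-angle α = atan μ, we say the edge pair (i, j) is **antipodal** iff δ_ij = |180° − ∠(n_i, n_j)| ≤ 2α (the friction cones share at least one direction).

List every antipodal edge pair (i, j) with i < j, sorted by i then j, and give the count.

count = 3; pairs: (0,2), (0,3), (1,4)

α = atan 0.4 = 21.80°;  2α = 43.60°
n_0 = (-0.2510, -0.9680)
n_1 = (+0.9000, -0.4358)
n_2 = (+0.3836, +0.9235)
n_3 = (-0.1536, +0.9881)
n_4 = (-0.6884, +0.7254)
  (0,1): δ = 101.30°  ·
  (0,2): δ = 8.02°  ✓
  (0,3): δ = 23.37°  ✓
  (0,4): δ = 58.03°  ·
  (1,2): δ = 86.72°  ·
  (1,3): δ = 55.33°  ·
  (1,4): δ = 20.66°  ✓
  (2,3): δ = 148.60°  ·
  (2,4): δ = 113.94°  ·
  (3,4): δ = 145.34°  ·
antipodal pairs: 3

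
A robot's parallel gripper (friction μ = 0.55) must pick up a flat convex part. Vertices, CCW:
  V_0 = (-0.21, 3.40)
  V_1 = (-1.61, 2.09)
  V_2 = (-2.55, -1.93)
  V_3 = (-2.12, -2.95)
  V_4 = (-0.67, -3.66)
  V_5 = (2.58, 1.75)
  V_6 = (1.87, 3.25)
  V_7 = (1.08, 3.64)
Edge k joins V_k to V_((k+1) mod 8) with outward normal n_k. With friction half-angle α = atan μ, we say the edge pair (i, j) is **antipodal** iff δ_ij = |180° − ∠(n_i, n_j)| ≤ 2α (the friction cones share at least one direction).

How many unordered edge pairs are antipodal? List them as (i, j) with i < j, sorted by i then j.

α = atan 0.55 = 28.81°;  2α = 57.62°
n_0 = (-0.6832, +0.7302)
n_1 = (-0.9737, +0.2277)
n_2 = (-0.9215, -0.3885)
n_3 = (-0.4398, -0.8981)
n_4 = (+0.8572, -0.5150)
n_5 = (+0.9039, +0.4278)
n_6 = (+0.4427, +0.8967)
n_7 = (-0.1829, +0.9831)
  (0,1): δ = 146.26°  ·
  (0,2): δ = 110.24°  ·
  (0,3): δ = 69.19°  ·
  (0,4): δ = 15.91°  ✓
  (0,5): δ = 72.23°  ·
  (0,6): δ = 110.63°  ·
  (0,7): δ = 147.44°  ·
  (1,2): δ = 143.98°  ·
  (1,3): δ = 102.93°  ·
  (1,4): δ = 17.83°  ✓
  (1,5): δ = 38.49°  ✓
  (1,6): δ = 76.89°  ·
  (1,7): δ = 113.70°  ·
  (2,3): δ = 138.95°  ·
  (2,4): δ = 53.85°  ✓
  (2,5): δ = 2.47°  ✓
  (2,6): δ = 40.87°  ✓
  (2,7): δ = 77.68°  ·
  (3,4): δ = 94.91°  ·
  (3,5): δ = 38.58°  ✓
  (3,6): δ = 0.19°  ✓
  (3,7): δ = 36.63°  ✓
  (4,5): δ = 123.68°  ·
  (4,6): δ = 85.28°  ·
  (4,7): δ = 48.47°  ✓
  (5,6): δ = 141.60°  ·
  (5,7): δ = 104.79°  ·
  (6,7): δ = 143.19°  ·
antipodal pairs: 10

count = 10; pairs: (0,4), (1,4), (1,5), (2,4), (2,5), (2,6), (3,5), (3,6), (3,7), (4,7)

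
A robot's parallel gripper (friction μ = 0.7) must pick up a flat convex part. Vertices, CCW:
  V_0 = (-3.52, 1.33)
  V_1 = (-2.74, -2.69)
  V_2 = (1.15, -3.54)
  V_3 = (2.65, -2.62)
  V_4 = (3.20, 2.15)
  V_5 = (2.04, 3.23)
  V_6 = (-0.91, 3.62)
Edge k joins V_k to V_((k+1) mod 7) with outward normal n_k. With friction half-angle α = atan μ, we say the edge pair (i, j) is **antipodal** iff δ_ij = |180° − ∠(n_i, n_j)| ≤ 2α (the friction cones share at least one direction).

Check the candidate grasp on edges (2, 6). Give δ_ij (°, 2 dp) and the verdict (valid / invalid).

δ = 9.74°, valid

α = atan 0.7 = 34.99°;  2α = 69.98°
edge 2: e_2 = (+1.50, +0.92);  n_2 = (+0.5228, -0.8524)
edge 6: e_6 = (-2.61, -2.29);  n_6 = (-0.6595, +0.7517)
∠(n_2, n_6) = 170.26°
δ = |180° − 170.26°| = 9.74°
9.74° ≤ 2α = 69.98°  →  valid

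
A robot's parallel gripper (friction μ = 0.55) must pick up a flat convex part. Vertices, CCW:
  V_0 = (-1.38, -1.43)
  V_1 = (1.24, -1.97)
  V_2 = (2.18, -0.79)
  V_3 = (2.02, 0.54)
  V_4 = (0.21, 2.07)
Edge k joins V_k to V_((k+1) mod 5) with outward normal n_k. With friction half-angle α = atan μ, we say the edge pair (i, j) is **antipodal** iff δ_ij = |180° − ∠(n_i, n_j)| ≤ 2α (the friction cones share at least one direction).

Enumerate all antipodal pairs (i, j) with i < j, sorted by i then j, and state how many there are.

α = atan 0.55 = 28.81°;  2α = 57.62°
n_0 = (-0.2019, -0.9794)
n_1 = (+0.7822, -0.6231)
n_2 = (+0.9928, +0.1194)
n_3 = (+0.6456, +0.7637)
n_4 = (-0.9105, +0.4136)
  (0,1): δ = 116.90°  ·
  (0,2): δ = 71.49°  ·
  (0,3): δ = 28.56°  ✓
  (0,4): δ = 77.21°  ·
  (1,2): δ = 134.60°  ·
  (1,3): δ = 91.67°  ·
  (1,4): δ = 14.11°  ✓
  (2,3): δ = 137.07°  ·
  (2,4): δ = 31.29°  ✓
  (3,4): δ = 74.22°  ·
antipodal pairs: 3

count = 3; pairs: (0,3), (1,4), (2,4)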